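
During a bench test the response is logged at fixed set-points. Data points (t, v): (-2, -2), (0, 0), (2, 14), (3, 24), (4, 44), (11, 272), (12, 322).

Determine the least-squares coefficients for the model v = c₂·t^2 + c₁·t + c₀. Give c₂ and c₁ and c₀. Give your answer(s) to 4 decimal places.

c₂ = 1.9531, c₁ = 3.4794, c₀ = -1.7732

Sums needed: Σt^2·t^2 = 35746, Σt^2·t = 3150, Σt^2 = 298, Σt·t = 298, Σt = 30, Σ1 = 7.
Moment sums: Σt^2·v = 80248, Σt·v = 7136, Σv = 674.
Normal equations: [[35746, 3150, 298]; [3150, 298, 30]; [298, 30, 7]]·[c₂, c₁, c₀]ᵀ = [80248, 7136, 674]ᵀ.
Row-reducing yields c₂ = 341267/174729, c₁ = 202651/58243, c₀ = -309830/174729.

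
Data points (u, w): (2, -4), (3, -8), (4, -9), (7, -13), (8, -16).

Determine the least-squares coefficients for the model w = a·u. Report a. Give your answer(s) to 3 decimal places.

a = -2.021

Entries of MᵀM: Σu·u = 142.
Moment sums: Σu·w = -287.
So MᵀM·[a]ᵀ = Mᵀw: [[142]]·[a]ᵀ = [-287]ᵀ.
a = (-287)/142 = -2.02113.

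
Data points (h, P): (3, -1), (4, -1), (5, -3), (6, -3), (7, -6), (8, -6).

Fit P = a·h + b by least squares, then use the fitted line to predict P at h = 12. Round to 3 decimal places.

P̂ = -10.762

Entries of XᵀX: Σh·h = 199, Σh = 33, Σ1 = 6.
Moment sums: Σh·P = -130, ΣP = -20.
Normal equations: [[199, 33]; [33, 6]]·[a, b]ᵀ = [-130, -20]ᵀ.
Eliminating b: 6·(row 1) − 33·(row 2) gives 105·a = 6·(-130) − 33·(-20) = -120, so a = -8/7.
Then b = ((-20) − 33·(-8/7))/6 = 62/21.
At h = 12: P̂ = (-8/7)·(12) + (62/21)·(1) = -226/21.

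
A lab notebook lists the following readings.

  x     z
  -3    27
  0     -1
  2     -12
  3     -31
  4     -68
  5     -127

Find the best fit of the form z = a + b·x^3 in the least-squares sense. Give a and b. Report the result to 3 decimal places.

Normal-equation sums: Σ1 = 6, Σx^3 = 197, Σx^3·x^3 = 21243.
Moment sums: Σz = -212, Σx^3·z = -21889.
Normal equations: [[6, 197]; [197, 21243]]·[a, b]ᵀ = [-212, -21889]ᵀ.
Eliminating b: 21243·(row 1) − 197·(row 2) gives 88649·a = 21243·(-212) − 197·(-21889) = -191383, so a = -191383/88649.
Then b = ((-21889) − 197·(-191383/88649))/21243 = -89570/88649.

a = -2.159, b = -1.010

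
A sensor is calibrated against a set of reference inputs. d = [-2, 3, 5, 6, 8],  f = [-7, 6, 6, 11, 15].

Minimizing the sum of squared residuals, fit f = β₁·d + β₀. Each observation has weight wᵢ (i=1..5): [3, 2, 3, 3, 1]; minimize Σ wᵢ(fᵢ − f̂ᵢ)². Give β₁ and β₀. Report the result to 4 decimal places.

The normal equations are: 277·β₁ + 41·β₀ = 486;  41·β₁ + 12·β₀ = 57.
(Σwᵢ·d·d = 277, Σwᵢ·d = 41, Σwᵢ·1 = 12, Σwᵢ·d·f = 486, Σwᵢ·f = 57.)
Δ = 277·12 − 41² = 1643.
β₁ = (486·12 − 41·57)/1643 = 3495/1643; β₀ = (277·57 − 41·486)/1643 = -4137/1643.

β₁ = 2.1272, β₀ = -2.5180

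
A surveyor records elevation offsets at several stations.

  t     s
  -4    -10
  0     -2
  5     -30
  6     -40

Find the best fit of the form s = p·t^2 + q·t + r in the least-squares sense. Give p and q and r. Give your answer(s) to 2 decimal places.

With design matrix X, XᵀX = [[2177, 277, 77]; [277, 77, 7]; [77, 7, 4]] and Xᵀs = [-2350, -350, -82]ᵀ.
Row-reducing yields p = -686/825, q = -1124/825, r = -116/55.

p = -0.83, q = -1.36, r = -2.11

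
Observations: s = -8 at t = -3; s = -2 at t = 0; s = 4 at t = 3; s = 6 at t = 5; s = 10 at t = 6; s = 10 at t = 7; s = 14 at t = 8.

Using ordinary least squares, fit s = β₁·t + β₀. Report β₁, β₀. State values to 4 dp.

The normal equations are: 192·β₁ + 26·β₀ = 308;  26·β₁ + 7·β₀ = 34.
Eliminating β₀: 7·(row 1) − 26·(row 2) gives 668·β₁ = 7·308 − 26·34 = 1272, so β₁ = 318/167.
Then β₀ = (34 − 26·(318/167))/7 = -370/167.

β₁ = 1.9042, β₀ = -2.2156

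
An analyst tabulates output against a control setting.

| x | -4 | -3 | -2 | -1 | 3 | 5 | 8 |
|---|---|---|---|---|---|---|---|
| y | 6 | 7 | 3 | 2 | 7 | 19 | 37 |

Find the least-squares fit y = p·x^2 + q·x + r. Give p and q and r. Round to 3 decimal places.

Sums needed: Σx^2·x^2 = 5156, Σx^2·x = 564, Σx^2 = 128, Σx·x = 128, Σx = 6, Σ1 = 7.
Moment sums: Σx^2·y = 3079, Σx·y = 359, Σy = 81.
MᵀM·[p, q, r]ᵀ = Mᵀy becomes [[5156, 564, 128]; [564, 128, 6]; [128, 6, 7]]·[p, q, r]ᵀ = [3079, 359, 81]ᵀ.
Inverting the 3×3 Gram matrix, [p, q, r]ᵀ = [1619/3488, 11173/17440, 22103/8720]ᵀ.

p = 0.464, q = 0.641, r = 2.535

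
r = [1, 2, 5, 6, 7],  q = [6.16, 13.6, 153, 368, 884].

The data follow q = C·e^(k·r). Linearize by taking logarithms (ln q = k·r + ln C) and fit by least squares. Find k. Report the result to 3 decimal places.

k = 0.824

Taking logs, ln q = k·r + ln C, so regress ln q on r.
AᵀA = [[115.0000, 21.0000]; [21.0000, 5]], rhs = [115.1301, 22.1511]ᵀ  (here Σr = 21.0000, Σ(r)² = 115.0000, Σln q = 22.1511, Σr·ln q = 115.1301).
Δ = 115.0000·5 − (21.0000)² = 134.0000; k = (115.1301·5 − 21.0000·22.1511)/134.0000 = 0.82445, ln C = (115.0000·22.1511 − 21.0000·115.1301)/134.0000 = 0.96752.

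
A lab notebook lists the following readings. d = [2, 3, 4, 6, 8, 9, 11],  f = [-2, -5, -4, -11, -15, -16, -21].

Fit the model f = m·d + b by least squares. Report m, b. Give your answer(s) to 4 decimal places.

Entries of XᵀX: Σd·d = 331, Σd = 43, Σ1 = 7.
And Σd·f = -596, Σf = -74.
Normal equations: [[331, 43]; [43, 7]]·[m, b]ᵀ = [-596, -74]ᵀ.
Determinant 331·7 − 43² = 468.
m = ((-596)·7 − 43·(-74))/468 = -55/26; b = (331·(-74) − 43·(-596))/468 = 63/26.

m = -2.1154, b = 2.4231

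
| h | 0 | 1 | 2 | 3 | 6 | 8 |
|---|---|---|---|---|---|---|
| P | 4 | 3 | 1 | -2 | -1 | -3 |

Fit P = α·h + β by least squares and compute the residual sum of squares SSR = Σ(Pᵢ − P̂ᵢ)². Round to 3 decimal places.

SSR = 9.359

Sums needed: Σh·h = 114, Σh = 20, Σ1 = 6.
Moment sums: Σh·P = -31, ΣP = 2.
Normal equations: [[114, 20]; [20, 6]]·[α, β]ᵀ = [-31, 2]ᵀ.
Δ = 114·6 − 20² = 284.
α = ((-31)·6 − 20·2)/284 = -113/142; β = (114·2 − 20·(-31))/284 = 212/71.
Residuals: 72/71, 115/142, -28/71, -369/142, 56/71, 27/71; SSR = 1329/142.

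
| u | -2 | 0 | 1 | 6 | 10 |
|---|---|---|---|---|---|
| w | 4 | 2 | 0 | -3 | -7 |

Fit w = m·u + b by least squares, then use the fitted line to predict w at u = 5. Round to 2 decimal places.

With design matrix A, AᵀA = [[141, 15]; [15, 5]] and Aᵀw = [-96, -4]ᵀ.
Δ = 141·5 − 15² = 480.
m = ((-96)·5 − 15·(-4))/480 = -7/8; b = (141·(-4) − 15·(-96))/480 = 73/40.
At u = 5: ŵ = (-7/8)·(5) + (73/40)·(1) = -51/20.

ŵ = -2.55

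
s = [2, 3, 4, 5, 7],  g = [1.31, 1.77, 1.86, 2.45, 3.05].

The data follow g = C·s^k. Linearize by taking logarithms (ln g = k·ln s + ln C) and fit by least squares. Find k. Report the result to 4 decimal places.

Taking logs, ln g = k·ln s + ln C, so regress ln g on ln s.
Σln s = 6.7334, Σ(ln s)² = 9.9861, Σln g = 3.4728, Σln s·ln g = 5.2869.
Equations: 9.9861·k + 6.7334·ln C = 5.2869;  6.7334·k + 5·ln C = 3.4728.
Slope k = (n·Σln s·ln g − Σln s·Σln g)/(n·Σ(ln s)² − (Σln s)²) = (5·5.2869 − 6.7334·3.4728)/4.5917 = 0.66441; ln C = (Σln g − k·Σln s)/n = -0.20019.

k = 0.6644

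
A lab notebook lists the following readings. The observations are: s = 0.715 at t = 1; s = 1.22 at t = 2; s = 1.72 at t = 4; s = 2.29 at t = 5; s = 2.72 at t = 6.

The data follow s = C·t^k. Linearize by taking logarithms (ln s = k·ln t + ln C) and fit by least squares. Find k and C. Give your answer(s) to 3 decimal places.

k = 0.713, C = 0.715

Let Y = ln s. Fitting Y = k·ln t + ln C by least squares:
Σln t = 5.4806, Σ(ln t)² = 8.2030, Σln s = 2.2349, Σln t·ln s = 4.0160.
Equations: 8.2030·k + 5.4806·ln C = 4.0160;  5.4806·k + 5·ln C = 2.2349.
Δ = 8.2030·5 − (5.4806)² = 10.9774; k = (4.0160·5 − 5.4806·2.2349)/10.9774 = 0.71343, ln C = (8.2030·2.2349 − 5.4806·4.0160)/10.9774 = -0.33504, so C = exp(-0.33504) = 0.71531.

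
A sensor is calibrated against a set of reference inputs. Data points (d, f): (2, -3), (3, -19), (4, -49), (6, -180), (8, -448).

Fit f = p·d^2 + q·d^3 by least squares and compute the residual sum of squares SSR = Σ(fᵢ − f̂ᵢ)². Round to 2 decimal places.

SSR = 2.38

The normal system MᵀM·[p, q]ᵀ = Mᵀf is [[5745, 41843]; [41843, 313689]]·[p, q]ᵀ = [-36119, -271929]ᵀ.
Δ = 5745·313689 − 41843² = 51306656.
p = ((-36119)·313689 − 41843·(-271929))/51306656 = 12048039/12826664; q = (5745·(-271929) − 41843·(-36119))/51306656 = -12726197/12826664.
Residuals: 3784357/3206666, -1066456/1603333, -849819/1603333, 1582407/3206666, -200888/1603333; SSR = 7616907/3206666.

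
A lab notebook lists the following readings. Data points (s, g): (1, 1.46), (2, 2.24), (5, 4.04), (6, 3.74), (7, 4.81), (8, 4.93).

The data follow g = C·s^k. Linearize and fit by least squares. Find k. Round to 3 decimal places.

Taking logs, ln g = k·ln s + ln C, so regress ln g on ln s.
Σln s = 8.1197, Σ(ln s)² = 14.3918, Σln g = 7.0663, Σln s·ln g = 11.5435.
Equations: 14.3918·k + 8.1197·ln C = 11.5435;  8.1197·k + 6·ln C = 7.0663.
Δ = 14.3918·6 − (8.1197)² = 20.4213; k = (11.5435·6 − 8.1197·7.0663)/20.4213 = 0.58199, ln C = (14.3918·7.0663 − 8.1197·11.5435)/20.4213 = 0.39011.

k = 0.582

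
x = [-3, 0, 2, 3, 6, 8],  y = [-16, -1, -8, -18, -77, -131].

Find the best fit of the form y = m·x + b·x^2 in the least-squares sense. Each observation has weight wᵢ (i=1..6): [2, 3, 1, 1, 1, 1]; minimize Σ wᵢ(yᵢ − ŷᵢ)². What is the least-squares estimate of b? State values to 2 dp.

b = -1.99

The normal equations are: 131·m + 709·b = -1484;  709·m + 5651·b = -11638.
(Σwᵢ·x·x = 131, Σwᵢ·x·x^2 = 709, Σwᵢ·x^2·x^2 = 5651, Σwᵢ·x·y = -1484, Σwᵢ·x^2·y = -11638.)
Δ = 131·5651 − 709² = 237600.
m = ((-1484)·5651 − 709·(-11638))/237600 = -22457/39600; b = (131·(-11638) − 709·(-1484))/237600 = -78737/39600.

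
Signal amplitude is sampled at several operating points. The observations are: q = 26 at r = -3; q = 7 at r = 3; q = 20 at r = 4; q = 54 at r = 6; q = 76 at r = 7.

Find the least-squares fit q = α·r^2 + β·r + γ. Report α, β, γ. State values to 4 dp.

α = 2.0126, β = -2.9862, γ = -1.1472

XᵀX·[α, β, γ]ᵀ = Xᵀq reads: 4115·α + 623·β + 119·γ = 6285;  623·α + 119·β + 17·γ = 879;  119·α + 17·β + 5·γ = 183.
(Σr^2·r^2 = 4115, Σr^2·r = 623, Σr^2 = 119, Σr·r = 119, Σr = 17, Σ1 = 5, Σr^2·q = 6285, Σr·q = 879, Σq = 183.)
Inverting the 3×3 Gram matrix, [α, β, γ]ᵀ = [8612/4279, -12778/4279, -4909/4279]ᵀ.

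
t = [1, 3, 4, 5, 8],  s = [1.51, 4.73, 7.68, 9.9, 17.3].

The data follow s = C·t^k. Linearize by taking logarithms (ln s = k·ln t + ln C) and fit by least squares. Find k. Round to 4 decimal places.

Taking logs, ln s = k·ln t + ln C, so regress ln s on ln t.
AᵀA = [[10.0431, 6.1738]; [6.1738, 5]], rhs = [14.1509, 9.1479]ᵀ  (here Σln t = 6.1738, Σ(ln t)² = 10.0431, Σln s = 9.1479, Σln t·ln s = 14.1509).
Δ = 10.0431·5 − (6.1738)² = 12.1000; k = (14.1509·5 − 6.1738·9.1479)/12.1000 = 1.17993, ln C = (10.0431·9.1479 − 6.1738·14.1509)/12.1000 = 0.37265.

k = 1.1799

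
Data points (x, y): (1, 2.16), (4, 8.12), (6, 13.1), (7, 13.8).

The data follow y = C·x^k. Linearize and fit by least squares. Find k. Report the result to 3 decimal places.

k = 0.974

With ln yᵢ as the transformed response and ln xᵢ as the regressor:
AᵀA = [[8.9188, 5.1240]; [5.1240, 4]], rhs = [12.6202, 8.0617]ᵀ  (here Σln x = 5.1240, Σ(ln x)² = 8.9188, Σln y = 8.0617, Σln x·ln y = 12.6202).
Δ = 8.9188·4 − (5.1240)² = 9.4201; k = (12.6202·4 − 5.1240·8.0617)/9.4201 = 0.97376, ln C = (8.9188·8.0617 − 5.1240·12.6202)/9.4201 = 0.76805.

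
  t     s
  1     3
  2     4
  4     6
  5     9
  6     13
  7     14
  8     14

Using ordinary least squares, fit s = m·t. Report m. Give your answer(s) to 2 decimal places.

m = 1.89

From the data, Σt·t = 195.
And Σt·s = 368.
Normal equations: [[195]]·[m]ᵀ = [368]ᵀ.
Hence m = 368 / 195 ≈ 1.88718.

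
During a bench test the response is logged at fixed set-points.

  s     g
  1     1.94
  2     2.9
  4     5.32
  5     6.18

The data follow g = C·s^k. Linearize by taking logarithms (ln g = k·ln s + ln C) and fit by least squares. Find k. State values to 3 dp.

k = 0.737

With ln gᵢ as the transformed response and ln sᵢ as the regressor:
Σln s = 3.6889, Σ(ln s)² = 4.9926, Σln g = 5.2202, Σln s·ln g = 5.9865.
Equations: 4.9926·k + 3.6889·ln C = 5.9865;  3.6889·k + 4·ln C = 5.2202.
Slope k = (n·Σln s·ln g − Σln s·Σln g)/(n·Σ(ln s)² − (Σln s)²) = (4·5.9865 − 3.6889·5.2202)/6.3624 = 0.73701; ln C = (Σln g − k·Σln s)/n = 0.62536.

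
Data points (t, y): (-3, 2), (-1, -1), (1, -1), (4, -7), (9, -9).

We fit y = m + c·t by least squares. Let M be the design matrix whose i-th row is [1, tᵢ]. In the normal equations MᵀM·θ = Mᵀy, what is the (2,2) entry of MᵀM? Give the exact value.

Row 2 ↔ basis t, column 2 ↔ basis t, so (MᵀM)_{2,2} = Σᵢ (t)·(t) = (-3)·(-3) + (-1)·(-1) + (1)·(1) + (4)·(4) + (9)·(9) = 108.

108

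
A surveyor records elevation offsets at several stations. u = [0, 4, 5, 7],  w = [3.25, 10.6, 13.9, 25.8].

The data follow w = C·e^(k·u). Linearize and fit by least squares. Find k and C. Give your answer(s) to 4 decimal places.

k = 0.2949, C = 3.2404

With ln wᵢ as the transformed response and uᵢ as the regressor:
Sums: Σu = 16.0000, Σ(u)² = 90.0000, Σln w = 9.4218, Σu·ln w = 45.3555.
Normal system: [[90.0000, 16.0000]; [16.0000, 4]]·[k, ln C]ᵀ = [45.3555, 9.4218]ᵀ.
Slope k = (n·Σu·ln w − Σu·Σln w)/(n·Σ(u)² − (Σu)²) = (4·45.3555 − 16.0000·9.4218)/104.0000 = 0.29494; ln C = (Σln w − k·Σu)/n = 1.17569, so C = exp(1.17569) = 3.24038.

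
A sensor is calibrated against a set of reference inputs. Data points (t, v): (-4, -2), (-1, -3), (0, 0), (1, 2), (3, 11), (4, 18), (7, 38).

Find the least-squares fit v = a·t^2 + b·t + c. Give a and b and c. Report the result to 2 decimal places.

Forming XᵀX = [[2996, 370, 92]; [370, 92, 10]; [92, 10, 7]] and Xᵀv = [2216, 384, 64]ᵀ gives XᵀX·[a, b, c]ᵀ = Xᵀv.
Solving the 3×3 system (Gaussian elimination) gives a = 64832/143409, b = 340868/143409, c = -9288/47803.

a = 0.45, b = 2.38, c = -0.19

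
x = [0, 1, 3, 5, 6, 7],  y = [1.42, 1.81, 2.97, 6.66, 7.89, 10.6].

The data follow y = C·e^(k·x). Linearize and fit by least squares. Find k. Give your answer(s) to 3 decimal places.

k = 0.296

Taking logs, ln y = k·x + ln C, so regress ln y on x.
Σx = 22.0000, Σ(x)² = 120.0000, Σln y = 8.3551, Σx·ln y = 42.2592.
Normal system: [[120.0000, 22.0000]; [22.0000, 6]]·[k, ln C]ᵀ = [42.2592, 8.3551]ᵀ.
Δ = 120.0000·6 − (22.0000)² = 236.0000; k = (42.2592·6 − 22.0000·8.3551)/236.0000 = 0.29552, ln C = (120.0000·8.3551 − 22.0000·42.2592)/236.0000 = 0.30895.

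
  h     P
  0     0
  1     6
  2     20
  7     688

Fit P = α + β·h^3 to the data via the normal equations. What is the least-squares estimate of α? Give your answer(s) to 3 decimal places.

The normal equations are: 4·α + 352·β = 714;  352·α + 117714·β = 236150.
(Σ1 = 4, Σh^3 = 352, Σh^3·h^3 = 117714, ΣP = 714, Σh^3·P = 236150.)
Determinant 4·117714 − 352² = 346952.
α = (714·117714 − 352·236150)/346952 = 230749/86738; β = (4·236150 − 352·714)/346952 = 86659/43369.

α = 2.660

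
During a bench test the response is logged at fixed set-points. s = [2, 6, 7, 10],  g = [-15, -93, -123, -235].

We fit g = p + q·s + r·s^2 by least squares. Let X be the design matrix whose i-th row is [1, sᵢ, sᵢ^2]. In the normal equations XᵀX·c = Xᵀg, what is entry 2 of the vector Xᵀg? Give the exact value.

-3799

Entry 2 ↔ basis s, so (Xᵀg)_{2} = Σᵢ (s)·gᵢ = (2)·(-15) + (6)·(-93) + (7)·(-123) + (10)·(-235) = -3799.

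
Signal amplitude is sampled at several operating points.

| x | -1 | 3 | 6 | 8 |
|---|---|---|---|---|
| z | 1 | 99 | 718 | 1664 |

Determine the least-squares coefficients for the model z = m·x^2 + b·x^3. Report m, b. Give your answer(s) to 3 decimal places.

From the data, Σx^2·x^2 = 5474, Σx^2·x^3 = 40786, Σx^3·x^3 = 309530.
For Aᵀz: Σx^2·z = 133236, Σx^3·z = 1009728.
Eliminating b: 309530·(row 1) − 40786·(row 2) gives 30869424·m = 309530·133236 − 40786·1009728 = 57772872, so m = 267467/142914.
Then b = (1009728 − 40786·(267467/142914))/309530 = 430961/142914.

m = 1.872, b = 3.016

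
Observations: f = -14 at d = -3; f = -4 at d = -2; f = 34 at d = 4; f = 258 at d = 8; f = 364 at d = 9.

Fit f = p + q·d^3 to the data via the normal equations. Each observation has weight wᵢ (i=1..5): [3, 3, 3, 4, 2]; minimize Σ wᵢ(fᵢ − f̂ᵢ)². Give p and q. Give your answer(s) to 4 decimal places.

Sums needed: Σwᵢ·1 = 15, Σwᵢ·d^3 = 3593, Σwᵢ·d^3·d^3 = 2126125.
Right-hand side: Σwᵢ·f = 1808, Σwᵢ·d^3·f = 1066854.
Normal equations: [[15, 3593]; [3593, 2126125]]·[p, q]ᵀ = [1808, 1066854]ᵀ.
Eliminating q: 2126125·(row 1) − 3593·(row 2) gives 18982226·p = 2126125·1808 − 3593·1066854 = 10827578, so p = 5413789/9491113.
Then q = (1066854 − 3593·(5413789/9491113))/2126125 = 4753333/9491113.

p = 0.5704, q = 0.5008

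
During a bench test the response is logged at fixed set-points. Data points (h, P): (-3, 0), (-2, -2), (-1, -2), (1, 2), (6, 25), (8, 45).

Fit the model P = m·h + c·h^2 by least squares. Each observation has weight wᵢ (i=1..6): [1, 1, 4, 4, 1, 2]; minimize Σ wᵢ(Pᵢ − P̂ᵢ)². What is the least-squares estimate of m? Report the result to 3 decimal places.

Setting ∂/∂m … = 0 gives: 185·m + 1205·c = 890;  1205·m + 9593·c = 6652.
det = 185·9593 − 1205² = 322680.
m = (890·9593 − 1205·6652)/322680 = 52211/32268; c = (185·6652 − 1205·890)/322680 = 15817/32268.

m = 1.618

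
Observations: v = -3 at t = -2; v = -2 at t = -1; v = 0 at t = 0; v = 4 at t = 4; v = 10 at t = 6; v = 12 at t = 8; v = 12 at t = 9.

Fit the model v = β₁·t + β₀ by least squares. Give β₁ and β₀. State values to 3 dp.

XᵀX·[β₁, β₀]ᵀ = Xᵀv reads: 202·β₁ + 24·β₀ = 288;  24·β₁ + 7·β₀ = 33.
Eliminating β₀: 7·(row 1) − 24·(row 2) gives 838·β₁ = 7·288 − 24·33 = 1224, so β₁ = 612/419.
Then β₀ = (33 − 24·(612/419))/7 = -123/419.

β₁ = 1.461, β₀ = -0.294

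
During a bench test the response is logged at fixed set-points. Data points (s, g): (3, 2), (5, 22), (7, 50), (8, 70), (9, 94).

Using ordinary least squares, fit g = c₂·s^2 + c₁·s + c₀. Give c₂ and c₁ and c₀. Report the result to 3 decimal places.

The normal system AᵀA·[c₂, c₁, c₀]ᵀ = Aᵀg is [[13764, 1736, 228]; [1736, 228, 32]; [228, 32, 5]]·[c₂, c₁, c₀]ᵀ = [15112, 1872, 238]ᵀ.
Inverting the 3×3 Gram matrix, [c₂, c₁, c₀]ᵀ = [708/469, -1396/469, -1026/469]ᵀ.

c₂ = 1.510, c₁ = -2.977, c₀ = -2.188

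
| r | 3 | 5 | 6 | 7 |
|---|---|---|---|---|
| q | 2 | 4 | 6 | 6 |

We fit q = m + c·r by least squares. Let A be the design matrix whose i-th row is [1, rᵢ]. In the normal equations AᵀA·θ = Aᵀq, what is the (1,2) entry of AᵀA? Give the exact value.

21

Row 1 ↔ basis 1, column 2 ↔ basis r, so (AᵀA)_{1,2} = Σᵢ r = (1)·(3) + (1)·(5) + (1)·(6) + (1)·(7) = 21.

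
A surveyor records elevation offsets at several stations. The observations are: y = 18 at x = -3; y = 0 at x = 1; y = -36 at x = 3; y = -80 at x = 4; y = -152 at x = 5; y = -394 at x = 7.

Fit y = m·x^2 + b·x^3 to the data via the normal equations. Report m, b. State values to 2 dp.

Normal-equation sums: Σx^2·x^2 = 3445, Σx^2·x^3 = 20957, Σx^3·x^3 = 138829.
For Mᵀy: Σx^2·y = -24548, Σx^3·y = -160720.
Δ = 3445·138829 − 20957² = 39070056.
m = ((-24548)·138829 − 20957·(-160720))/39070056 = -3313771/3255838; b = (3445·(-160720) − 20957·(-24548))/39070056 = -3268997/3255838.

m = -1.02, b = -1.00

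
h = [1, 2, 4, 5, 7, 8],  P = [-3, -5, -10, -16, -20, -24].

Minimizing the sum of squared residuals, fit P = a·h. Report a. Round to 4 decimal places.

a = -2.9245

The normal equations are: 159·a = -465.
(Σh·h = 159, Σh·P = -465.)
a = (-465)/159 = -2.92453.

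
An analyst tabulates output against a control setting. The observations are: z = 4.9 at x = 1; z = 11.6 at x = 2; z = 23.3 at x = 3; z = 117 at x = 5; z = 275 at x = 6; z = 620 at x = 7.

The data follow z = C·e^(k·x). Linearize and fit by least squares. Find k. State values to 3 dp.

With ln zᵢ as the transformed response and xᵢ as the regressor:
Σx = 24.0000, Σ(x)² = 124.0000, Σln z = 23.9974, Σx·ln z = 118.4561.
Equations: 124.0000·k + 24.0000·ln C = 118.4561;  24.0000·k + 6·ln C = 23.9974.
Solving (det = 168.0000): k = 0.80238, ln C = 0.79003.

k = 0.802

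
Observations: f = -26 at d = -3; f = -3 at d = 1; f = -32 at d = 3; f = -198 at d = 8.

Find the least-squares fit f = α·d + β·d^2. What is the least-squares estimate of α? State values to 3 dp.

α = -0.727

Forming XᵀX = [[83, 513]; [513, 4259]] and Xᵀf = [-1605, -13197]ᵀ gives XᵀX·[α, β]ᵀ = Xᵀf.
Determinant 83·4259 − 513² = 90328.
α = ((-1605)·4259 − 513·(-13197))/90328 = -32817/45164; β = (83·(-13197) − 513·(-1605))/90328 = -135993/45164.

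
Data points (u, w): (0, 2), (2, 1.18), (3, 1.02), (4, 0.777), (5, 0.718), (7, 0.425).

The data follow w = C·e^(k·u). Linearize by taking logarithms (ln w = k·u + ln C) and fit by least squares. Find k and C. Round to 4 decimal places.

With ln wᵢ as the transformed response and uᵢ as the regressor:
Σu = 21.0000, Σ(u)² = 103.0000, Σln w = -0.5608, Σu·ln w = -8.2649.
Equations: 103.0000·k + 21.0000·ln C = -8.2649;  21.0000·k + 6·ln C = -0.5608.
Slope k = (n·Σu·ln w − Σu·Σln w)/(n·Σ(u)² − (Σu)²) = (6·-8.2649 − 21.0000·-0.5608)/177.0000 = -0.21363; ln C = (Σln w − k·Σu)/n = 0.65424, so C = exp(0.65424) = 1.92368.

k = -0.2136, C = 1.9237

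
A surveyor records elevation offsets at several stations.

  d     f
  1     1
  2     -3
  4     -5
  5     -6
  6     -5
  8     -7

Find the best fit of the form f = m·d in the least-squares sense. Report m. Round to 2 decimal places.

MᵀM·[m]ᵀ = Mᵀf reads: 146·m = -141.
m = (-141)/146 = -0.965753.

m = -0.97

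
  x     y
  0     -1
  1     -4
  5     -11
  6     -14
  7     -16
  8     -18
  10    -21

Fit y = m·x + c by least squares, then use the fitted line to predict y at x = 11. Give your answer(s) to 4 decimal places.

Setting ∂/∂m … = 0 gives: 275·m + 37·c = -609;  37·m + 7·c = -85.
(Σx·x = 275, Σx = 37, Σ1 = 7, Σx·y = -609, Σy = -85.)
Δ = 275·7 − 37² = 556.
m = ((-609)·7 − 37·(-85))/556 = -559/278; c = (275·(-85) − 37·(-609))/556 = -421/278.
At x = 11: ŷ = (-559/278)·(11) + (-421/278)·(1) = -3285/139.

ŷ = -23.6331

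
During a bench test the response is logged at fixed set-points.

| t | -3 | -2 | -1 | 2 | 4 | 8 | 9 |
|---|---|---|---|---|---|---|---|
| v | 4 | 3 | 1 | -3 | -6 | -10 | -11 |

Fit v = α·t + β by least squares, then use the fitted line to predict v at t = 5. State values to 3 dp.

With design matrix M, MᵀM = [[179, 17]; [17, 7]] and Mᵀv = [-228, -22]ᵀ.
Eliminating β: 7·(row 1) − 17·(row 2) gives 964·α = 7·(-228) − 17·(-22) = -1222, so α = -611/482.
Then β = ((-22) − 17·(-611/482))/7 = -31/482.
At t = 5: v̂ = (-611/482)·(5) + (-31/482)·(1) = -1543/241.

v̂ = -6.402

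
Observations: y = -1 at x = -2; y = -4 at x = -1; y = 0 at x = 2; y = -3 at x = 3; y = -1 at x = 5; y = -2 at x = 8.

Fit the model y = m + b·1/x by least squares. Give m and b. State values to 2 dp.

The normal equations are: 6·m + (-41/120)·b = -11;  (-41/120)·m + (24001/14400)·b = 61/20.
(Σ1 = 6, Σ1/x = -41/120, Σ1/x·1/x = 24001/14400, Σy = -11, Σ1/x·y = 61/20.)
Eliminating b: (24001/14400)·(row 1) − (-41/120)·(row 2) gives (5693/576)·m = (24001/14400)·(-11) − (-41/120)·(61/20) = -49801/2880, so m = -49801/28465.
Then b = ((61/20) − (-41/120)·(-49801/28465))/(24001/14400) = 8376/5693.

m = -1.75, b = 1.47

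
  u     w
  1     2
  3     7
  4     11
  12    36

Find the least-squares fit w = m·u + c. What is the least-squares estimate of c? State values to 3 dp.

c = -1.643

With design matrix X, XᵀX = [[170, 20]; [20, 4]] and Xᵀw = [499, 56]ᵀ.
Determinant 170·4 − 20² = 280.
m = (499·4 − 20·56)/280 = 219/70; c = (170·56 − 20·499)/280 = -23/14.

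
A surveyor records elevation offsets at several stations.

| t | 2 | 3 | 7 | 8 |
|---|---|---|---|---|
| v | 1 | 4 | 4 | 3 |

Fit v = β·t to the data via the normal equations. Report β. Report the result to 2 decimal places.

Entries of MᵀM: Σt·t = 126.
Right-hand side: Σt·v = 66.
Normal equations: [[126]]·[β]ᵀ = [66]ᵀ.
Hence β = 66 / 126 ≈ 0.52381.

β = 0.52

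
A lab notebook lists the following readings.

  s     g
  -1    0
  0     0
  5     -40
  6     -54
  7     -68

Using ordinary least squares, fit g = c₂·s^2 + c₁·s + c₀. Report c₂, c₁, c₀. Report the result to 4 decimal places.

With design matrix A, AᵀA = [[4323, 683, 111]; [683, 111, 17]; [111, 17, 5]] and Aᵀg = [-6276, -1000, -162]ᵀ.
Row-reducing yields c₂ = -6599/6871, c₁ = -20109/6871, c₀ = -7752/6871.

c₂ = -0.9604, c₁ = -2.9266, c₀ = -1.1282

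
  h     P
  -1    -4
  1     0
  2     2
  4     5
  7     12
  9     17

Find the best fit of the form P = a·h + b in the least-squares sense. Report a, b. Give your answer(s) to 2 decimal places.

a = 2.07, b = -2.26

MᵀM·[a, b]ᵀ = MᵀP reads: 152·a + 22·b = 265;  22·a + 6·b = 32.
(Σh·h = 152, Σh = 22, Σ1 = 6, Σh·P = 265, ΣP = 32.)
det = 152·6 − 22² = 428.
a = (265·6 − 22·32)/428 = 443/214; b = (152·32 − 22·265)/428 = -483/214.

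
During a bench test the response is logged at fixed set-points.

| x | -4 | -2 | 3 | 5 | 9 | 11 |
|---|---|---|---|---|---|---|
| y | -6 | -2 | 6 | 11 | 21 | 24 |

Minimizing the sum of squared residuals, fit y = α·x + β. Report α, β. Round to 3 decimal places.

Entries of AᵀA: Σx·x = 256, Σx = 22, Σ1 = 6.
Moment sums: Σx·y = 554, Σy = 54.
Normal equations: [[256, 22]; [22, 6]]·[α, β]ᵀ = [554, 54]ᵀ.
det = 256·6 − 22² = 1052.
α = (554·6 − 22·54)/1052 = 534/263; β = (256·54 − 22·554)/1052 = 409/263.

α = 2.030, β = 1.555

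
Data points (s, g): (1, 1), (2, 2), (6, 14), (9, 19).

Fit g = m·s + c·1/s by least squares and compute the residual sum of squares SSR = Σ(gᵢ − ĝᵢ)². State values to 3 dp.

The normal equations are: 122·m + 4·c = 260;  4·m + (209/162)·c = 58/9.
(Σs·s = 122, Σs·1/s = 4, Σ1/s·1/s = 209/162, Σs·g = 260, Σ1/s·g = 58/9.)
Determinant 122·(209/162) − 4² = 11453/81.
m = (260·(209/162) − 4·(58/9))/(11453/81) = 25082/11453; c = (122·(58/9) − 4·260)/(11453/81) = -20556/11453.
Residuals: 6927/11453, -16980/11453, 13276/11453, -5847/11453; SSR = 47738/11453.

SSR = 4.168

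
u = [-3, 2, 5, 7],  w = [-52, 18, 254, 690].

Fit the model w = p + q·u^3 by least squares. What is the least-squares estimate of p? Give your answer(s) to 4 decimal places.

p = 2.3466

With design matrix A, AᵀA = [[4, 449]; [449, 134067]] and Aᵀw = [910, 269968]ᵀ.
det = 4·134067 − 449² = 334667.
p = (910·134067 − 449·269968)/334667 = 785338/334667; q = (4·269968 − 449·910)/334667 = 671282/334667.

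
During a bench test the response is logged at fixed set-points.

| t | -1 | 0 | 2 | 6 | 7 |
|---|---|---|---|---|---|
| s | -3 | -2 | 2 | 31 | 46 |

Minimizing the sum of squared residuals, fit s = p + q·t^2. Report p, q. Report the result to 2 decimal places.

p = -2.76, q = 0.98

Sums needed: Σ1 = 5, Σt^2 = 90, Σt^2·t^2 = 3714.
Moment sums: Σs = 74, Σt^2·s = 3375.
MᵀM·[p, q]ᵀ = Mᵀs becomes [[5, 90]; [90, 3714]]·[p, q]ᵀ = [74, 3375]ᵀ.
Eliminating q: 3714·(row 1) − 90·(row 2) gives 10470·p = 3714·74 − 90·3375 = -28914, so p = -4819/1745.
Then q = (3375 − 90·(-4819/1745))/3714 = 681/698.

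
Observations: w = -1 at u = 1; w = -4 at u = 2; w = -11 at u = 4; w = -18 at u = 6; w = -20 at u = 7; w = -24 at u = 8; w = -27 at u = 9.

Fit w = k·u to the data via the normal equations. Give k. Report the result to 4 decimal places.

Sums needed: Σu·u = 251.
Moment sums: Σu·w = -736.
Normal equations: [[251]]·[k]ᵀ = [-736]ᵀ.
Hence k = -736 / 251 ≈ -2.93227.

k = -2.9323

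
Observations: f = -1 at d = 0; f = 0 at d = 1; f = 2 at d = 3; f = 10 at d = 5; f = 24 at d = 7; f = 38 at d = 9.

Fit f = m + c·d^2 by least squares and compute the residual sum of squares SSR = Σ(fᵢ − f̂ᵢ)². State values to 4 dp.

Normal-equation sums: Σ1 = 6, Σd^2 = 165, Σd^2·d^2 = 9669.
Right-hand side: Σf = 73, Σd^2·f = 4522.
Normal equations: [[6, 165]; [165, 9669]]·[m, c]ᵀ = [73, 4522]ᵀ.
det = 6·9669 − 165² = 30789.
m = (73·9669 − 165·4522)/30789 = -407/311; c = (6·4522 − 165·73)/30789 = 5029/10263.
Residuals: 96/311, 8402/10263, -3768/3421, -9664/10263, 13322/10263, -1308/3421; SSR = 48200/10263.

SSR = 4.6965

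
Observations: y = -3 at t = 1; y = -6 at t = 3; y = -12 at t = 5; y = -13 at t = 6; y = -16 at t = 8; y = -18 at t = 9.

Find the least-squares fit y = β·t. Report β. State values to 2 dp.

β = -2.08

Setting ∂/∂β … = 0 gives: 216·β = -449.
Hence β = -449 / 216 ≈ -2.0787.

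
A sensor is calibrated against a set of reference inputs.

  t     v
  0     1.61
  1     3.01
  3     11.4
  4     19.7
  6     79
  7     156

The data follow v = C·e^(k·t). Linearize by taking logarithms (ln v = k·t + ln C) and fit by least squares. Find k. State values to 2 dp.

Taking logs, ln v = k·t + ln C, so regress ln v on t.
Σt = 21.0000, Σ(t)² = 111.0000, Σln v = 16.4117, Σt·ln v = 81.8909.
Equations: 111.0000·k + 21.0000·ln C = 81.8909;  21.0000·k + 6·ln C = 16.4117.
Slope k = (n·Σt·ln v − Σt·Σln v)/(n·Σ(t)² − (Σt)²) = (6·81.8909 − 21.0000·16.4117)/225.0000 = 0.65200; ln C = (Σln v − k·Σt)/n = 0.45329.

k = 0.65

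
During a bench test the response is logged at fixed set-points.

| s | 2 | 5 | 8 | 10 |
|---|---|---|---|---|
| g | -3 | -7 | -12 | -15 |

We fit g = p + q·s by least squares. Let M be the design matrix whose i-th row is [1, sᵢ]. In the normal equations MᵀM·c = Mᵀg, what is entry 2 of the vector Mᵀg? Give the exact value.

-287

Entry 2 ↔ basis s, so (Mᵀg)_{2} = Σᵢ (s)·gᵢ = (2)·(-3) + (5)·(-7) + (8)·(-12) + (10)·(-15) = -287.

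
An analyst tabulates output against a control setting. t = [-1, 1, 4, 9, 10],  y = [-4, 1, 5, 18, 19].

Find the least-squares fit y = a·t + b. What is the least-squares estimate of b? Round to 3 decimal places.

b = -1.953

From the data, Σt·t = 199, Σt = 23, Σ1 = 5.
Moment sums: Σt·y = 377, Σy = 39.
So MᵀM·[a, b]ᵀ = Mᵀy: [[199, 23]; [23, 5]]·[a, b]ᵀ = [377, 39]ᵀ.
Determinant 199·5 − 23² = 466.
a = (377·5 − 23·39)/466 = 494/233; b = (199·39 − 23·377)/466 = -455/233.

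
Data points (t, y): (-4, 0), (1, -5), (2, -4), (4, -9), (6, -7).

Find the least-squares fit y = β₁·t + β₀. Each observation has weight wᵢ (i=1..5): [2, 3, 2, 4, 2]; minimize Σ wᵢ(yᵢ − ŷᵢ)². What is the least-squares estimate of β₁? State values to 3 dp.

β₁ = -0.874

The normal equations are: 179·β₁ + 27·β₀ = -259;  27·β₁ + 13·β₀ = -73.
(Σwᵢ·t·t = 179, Σwᵢ·t = 27, Σwᵢ·1 = 13, Σwᵢ·t·y = -259, Σwᵢ·y = -73.)
Eliminating β₀: 13·(row 1) − 27·(row 2) gives 1598·β₁ = 13·(-259) − 27·(-73) = -1396, so β₁ = -698/799.
Then β₀ = ((-73) − 27·(-698/799))/13 = -3037/799.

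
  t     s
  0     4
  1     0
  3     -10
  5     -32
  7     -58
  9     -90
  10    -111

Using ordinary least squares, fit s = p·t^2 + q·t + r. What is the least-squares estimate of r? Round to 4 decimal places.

Compute the Gram sums: Σt^2·t^2 = 19669, Σt^2·t = 2225, Σt^2 = 265, Σt·t = 265, Σt = 35, Σ1 = 7.
For Xᵀs: Σt^2·s = -22122, Σt·s = -2516, Σs = -297.
Solving the 3×3 system (Gaussian elimination) gives p = -3979/4458, q = -169183/66870, r = 26822/6687.

r = 4.0111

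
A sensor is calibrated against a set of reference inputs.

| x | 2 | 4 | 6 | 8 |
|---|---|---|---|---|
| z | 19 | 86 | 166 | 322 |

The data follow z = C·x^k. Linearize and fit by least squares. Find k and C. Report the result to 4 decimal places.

Let Y = ln z. Fitting Y = k·ln x + ln C by least squares:
Σln x = 5.9506, Σ(ln x)² = 9.9367, Σln z = 18.2853, Σln x·ln z = 29.3833.
Equations: 9.9367·k + 5.9506·ln C = 29.3833;  5.9506·k + 4·ln C = 18.2853.
Δ = 9.9367·4 − (5.9506)² = 4.3368; k = (29.3833·4 − 5.9506·18.2853)/4.3368 = 2.01152, ln C = (9.9367·18.2853 − 5.9506·29.3833)/4.3368 = 1.57888, so C = exp(1.57888) = 4.84951.

k = 2.0115, C = 4.8495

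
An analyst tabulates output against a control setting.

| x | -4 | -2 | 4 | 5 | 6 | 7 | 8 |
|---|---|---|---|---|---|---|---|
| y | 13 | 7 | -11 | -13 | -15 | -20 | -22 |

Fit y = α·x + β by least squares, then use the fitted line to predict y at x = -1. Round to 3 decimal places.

Entries of AᵀA: Σx·x = 210, Σx = 24, Σ1 = 7.
And Σx·y = -581, Σy = -61.
Determinant 210·7 − 24² = 894.
α = ((-581)·7 − 24·(-61))/894 = -2603/894; β = (210·(-61) − 24·(-581))/894 = 189/149.
At x = -1: ŷ = (-2603/894)·(-1) + (189/149)·(1) = 3737/894.

ŷ = 4.180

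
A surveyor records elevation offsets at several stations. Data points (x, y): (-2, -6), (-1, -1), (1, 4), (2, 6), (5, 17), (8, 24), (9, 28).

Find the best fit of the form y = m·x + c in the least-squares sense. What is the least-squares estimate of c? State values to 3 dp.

c = 0.881

Sums needed: Σx·x = 180, Σx = 22, Σ1 = 7.
Right-hand side: Σx·y = 558, Σy = 72.
MᵀM·[m, c]ᵀ = Mᵀy becomes [[180, 22]; [22, 7]]·[m, c]ᵀ = [558, 72]ᵀ.
det = 180·7 − 22² = 776.
m = (558·7 − 22·72)/776 = 1161/388; c = (180·72 − 22·558)/776 = 171/194.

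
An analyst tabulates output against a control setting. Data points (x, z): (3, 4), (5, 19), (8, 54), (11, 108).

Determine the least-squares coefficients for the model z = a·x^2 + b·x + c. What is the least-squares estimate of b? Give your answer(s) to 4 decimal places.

Sums needed: Σx^2·x^2 = 19443, Σx^2·x = 1995, Σx^2 = 219, Σx·x = 219, Σx = 27, Σ1 = 4.
And Σx^2·z = 17035, Σx·z = 1727, Σz = 185.
Row-reducing yields a = 247/254, b = -503/762, c = -322/127.

b = -0.6601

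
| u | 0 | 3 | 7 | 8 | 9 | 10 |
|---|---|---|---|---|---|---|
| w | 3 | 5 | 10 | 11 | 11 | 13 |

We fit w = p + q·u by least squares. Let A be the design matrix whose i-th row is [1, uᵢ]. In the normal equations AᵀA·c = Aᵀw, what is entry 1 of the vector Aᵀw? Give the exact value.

53

Entry 1 ↔ basis 1, so (Aᵀw)_{1} = Σᵢ wᵢ = (1)·(3) + (1)·(5) + (1)·(10) + (1)·(11) + (1)·(11) + (1)·(13) = 53.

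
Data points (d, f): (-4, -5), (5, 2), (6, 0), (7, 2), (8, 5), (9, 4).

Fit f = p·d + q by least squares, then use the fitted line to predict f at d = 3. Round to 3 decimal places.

f̂ = -0.205

The normal system MᵀM·[p, q]ᵀ = Mᵀf is [[271, 31]; [31, 6]]·[p, q]ᵀ = [120, 8]ᵀ.
det = 271·6 − 31² = 665.
p = (120·6 − 31·8)/665 = 472/665; q = (271·8 − 31·120)/665 = -1552/665.
At d = 3: f̂ = (472/665)·(3) + (-1552/665)·(1) = -136/665.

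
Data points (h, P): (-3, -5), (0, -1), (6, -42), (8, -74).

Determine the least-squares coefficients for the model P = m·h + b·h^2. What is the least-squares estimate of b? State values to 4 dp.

Entries of MᵀM: Σh·h = 109, Σh·h^2 = 701, Σh^2·h^2 = 5473.
And Σh·P = -829, Σh^2·P = -6293.
MᵀM·[m, b]ᵀ = MᵀP becomes [[109, 701]; [701, 5473]]·[m, b]ᵀ = [-829, -6293]ᵀ.
Determinant 109·5473 − 701² = 105156.
m = ((-829)·5473 − 701·(-6293))/105156 = -10477/8763; b = (109·(-6293) − 701·(-829))/105156 = -8734/8763.

b = -0.9967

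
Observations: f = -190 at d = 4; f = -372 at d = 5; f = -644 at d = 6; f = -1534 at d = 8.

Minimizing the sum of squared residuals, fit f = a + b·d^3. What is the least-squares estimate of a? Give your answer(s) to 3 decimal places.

a = 3.003

The normal system AᵀA·[a, b]ᵀ = Aᵀf is [[4, 917]; [917, 328521]]·[a, b]ᵀ = [-2740, -983172]ᵀ.
Eliminating b: 328521·(row 1) − 917·(row 2) gives 473195·a = 328521·(-2740) − 917·(-983172) = 1421184, so a = 1421184/473195.
Then b = ((-983172) − 917·(1421184/473195))/328521 = -1420108/473195.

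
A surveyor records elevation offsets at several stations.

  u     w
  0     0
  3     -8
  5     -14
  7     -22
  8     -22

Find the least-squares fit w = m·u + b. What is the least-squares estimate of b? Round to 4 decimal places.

Normal-equation sums: Σu·u = 147, Σu = 23, Σ1 = 5.
And Σu·w = -424, Σw = -66.
Normal equations: [[147, 23]; [23, 5]]·[m, b]ᵀ = [-424, -66]ᵀ.
Determinant 147·5 − 23² = 206.
m = ((-424)·5 − 23·(-66))/206 = -301/103; b = (147·(-66) − 23·(-424))/206 = 25/103.

b = 0.2427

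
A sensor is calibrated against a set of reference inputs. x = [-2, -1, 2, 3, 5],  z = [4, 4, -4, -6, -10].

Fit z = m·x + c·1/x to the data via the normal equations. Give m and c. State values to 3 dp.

m = -1.854, c = -1.652

Normal-equation sums: Σx·x = 43, Σx·1/x = 5, Σ1/x·1/x = 743/450.
Moment sums: Σx·z = -88, Σ1/x·z = -12.
Eliminating c: (743/450)·(row 1) − 5·(row 2) gives (20699/450)·m = (743/450)·(-88) − 5·(-12) = -19192/225, so m = -38384/20699.
Then c = ((-12) − 5·(-38384/20699))/(743/450) = -34200/20699.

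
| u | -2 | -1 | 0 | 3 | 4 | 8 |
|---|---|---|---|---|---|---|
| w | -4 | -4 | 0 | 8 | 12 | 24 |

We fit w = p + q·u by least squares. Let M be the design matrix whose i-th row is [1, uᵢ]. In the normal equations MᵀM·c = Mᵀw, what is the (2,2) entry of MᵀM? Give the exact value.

Row 2 ↔ basis u, column 2 ↔ basis u, so (MᵀM)_{2,2} = Σᵢ (u)·(u) = (-2)·(-2) + (-1)·(-1) + (0)·(0) + (3)·(3) + (4)·(4) + (8)·(8) = 94.

94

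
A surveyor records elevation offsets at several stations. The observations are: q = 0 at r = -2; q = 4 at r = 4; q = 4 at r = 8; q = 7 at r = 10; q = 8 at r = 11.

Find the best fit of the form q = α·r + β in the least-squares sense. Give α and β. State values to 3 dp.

α = 0.562, β = 1.115

The normal equations are: 305·α + 31·β = 206;  31·α + 5·β = 23.
(Σr·r = 305, Σr = 31, Σ1 = 5, Σr·q = 206, Σq = 23.)
Δ = 305·5 − 31² = 564.
α = (206·5 − 31·23)/564 = 317/564; β = (305·23 − 31·206)/564 = 629/564.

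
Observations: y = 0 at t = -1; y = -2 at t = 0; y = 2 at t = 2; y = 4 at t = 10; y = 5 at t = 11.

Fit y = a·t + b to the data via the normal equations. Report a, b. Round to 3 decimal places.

a = 0.460, b = -0.223

Compute the Gram sums: Σt·t = 226, Σt = 22, Σ1 = 5.
Moment sums: Σt·y = 99, Σy = 9.
So AᵀA·[a, b]ᵀ = Aᵀy: [[226, 22]; [22, 5]]·[a, b]ᵀ = [99, 9]ᵀ.
Determinant 226·5 − 22² = 646.
a = (99·5 − 22·9)/646 = 297/646; b = (226·9 − 22·99)/646 = -72/323.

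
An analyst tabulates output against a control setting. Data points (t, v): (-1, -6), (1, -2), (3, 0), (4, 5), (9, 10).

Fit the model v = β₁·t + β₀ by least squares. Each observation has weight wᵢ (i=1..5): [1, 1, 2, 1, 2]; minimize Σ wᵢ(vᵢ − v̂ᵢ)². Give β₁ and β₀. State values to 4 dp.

β₁ = 1.5814, β₀ = -3.8970

The normal equations are: 198·β₁ + 28·β₀ = 204;  28·β₁ + 7·β₀ = 17.
Δ = 198·7 − 28² = 602.
β₁ = (204·7 − 28·17)/602 = 68/43; β₀ = (198·17 − 28·204)/602 = -1173/301.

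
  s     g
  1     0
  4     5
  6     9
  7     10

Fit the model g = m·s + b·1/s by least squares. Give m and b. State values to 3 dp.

From the data, Σs·s = 102, Σs·1/s = 4, Σ1/s·1/s = 7837/7056.
And Σs·g = 144, Σ1/s·g = 117/28.
Normal equations: [[102, 4]; [4, 7837/7056]]·[m, b]ᵀ = [144, 117/28]ᵀ.
Δ = 102·(7837/7056) − 4² = 114413/1176.
m = (144·(7837/7056) − 4·(117/28))/(114413/1176) = 168432/114413; b = (102·(117/28) − 4·144)/(114413/1176) = -176148/114413.

m = 1.472, b = -1.540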